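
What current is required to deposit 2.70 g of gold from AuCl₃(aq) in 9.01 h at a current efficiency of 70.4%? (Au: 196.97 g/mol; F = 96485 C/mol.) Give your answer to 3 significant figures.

0.174 A

n(Au) = 2.70 / 196.97 = 0.01371 mol
Au³⁺ + 3e⁻ → Au, so n(e⁻) = 3 × 0.01371 = 0.04113 mol
Q = 0.04113 × 96485 / 0.704 = 5637 C
I = Q / t = 5637 / 32436 s = 0.174 A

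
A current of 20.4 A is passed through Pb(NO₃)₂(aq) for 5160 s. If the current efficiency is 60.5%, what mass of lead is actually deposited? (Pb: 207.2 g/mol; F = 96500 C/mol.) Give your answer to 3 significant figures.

68.4 g

Q = 20.4 × 5160 = 1.053×10^5 C
n(e⁻) = 1.053×10^5 / 96500 = 1.091 mol
Pb²⁺ + 2e⁻ → Pb, so theoretical m(Pb) = 0.5455 × 207.2 = 113.0 g
Actual mass = 60.5% × 113.0 = 68.4 g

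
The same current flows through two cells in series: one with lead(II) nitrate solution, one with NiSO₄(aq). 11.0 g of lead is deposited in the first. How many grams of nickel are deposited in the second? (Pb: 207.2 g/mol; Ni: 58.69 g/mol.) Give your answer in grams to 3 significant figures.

n(Pb) = 11.0 / 207.2 = 0.05309 mol
Pb²⁺ + 2e⁻ → Pb, so n(e⁻) = 2 × 0.05309 = 0.1062 mol
In series, the same 0.1062 mol of electrons flows through the second cell.
Ni²⁺ + 2e⁻ → Ni, so n(Ni) = 0.1062 / 2 = 0.05310 mol
m(Ni) = 0.05310 × 58.69 = 3.12 g

3.12 g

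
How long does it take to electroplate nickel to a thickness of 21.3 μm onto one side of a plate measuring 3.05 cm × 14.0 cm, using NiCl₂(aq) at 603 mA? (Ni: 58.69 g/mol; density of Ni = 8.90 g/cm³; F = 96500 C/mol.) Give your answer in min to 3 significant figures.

73.6 min

Plated area = 3.05 × 14.0 = 42.70 cm²
Volume = 42.70 × 21.3×10⁻⁴ cm = 0.09095 cm³
m(Ni) = 0.09095 × 8.90 = 0.8095 g
n(Ni) = 0.8095 / 58.69 = 0.01379 mol; n(e⁻) = 2 × 0.01379 = 0.02758 mol
Q = 0.02758 × 96500 = 2661 C
t = 2661 / 0.603 = 4413 s = 73.6 min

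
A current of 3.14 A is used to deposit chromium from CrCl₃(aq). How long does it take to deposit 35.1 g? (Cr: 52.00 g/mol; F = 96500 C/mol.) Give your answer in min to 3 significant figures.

n(Cr) = 35.1 / 52.00 = 0.6750 mol
Cr³⁺ + 3e⁻ → Cr, so n(e⁻) = 3 × 0.6750 = 2.025 mol
Q = 2.025 × 96500 = 1.954×10^5 C
t = Q / I = 1.954×10^5 / 3.14 = 62230 s = 1040 min

1040 min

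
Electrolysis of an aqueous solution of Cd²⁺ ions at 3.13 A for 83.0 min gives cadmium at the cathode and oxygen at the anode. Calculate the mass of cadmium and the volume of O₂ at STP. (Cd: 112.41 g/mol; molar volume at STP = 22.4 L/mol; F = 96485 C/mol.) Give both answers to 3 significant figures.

9.08 g Cd; 0.905 L O₂

Q = 3.13 × 4980 = 15590 C; n(e⁻) = 15590 / 96485 = 0.1616 mol
Cathode: Cd²⁺ + 2e⁻ → Cd → n(Cd) = 0.1616/2 = 0.08080 mol → 9.08 g
Anode: 2H₂O → O₂ + 4H⁺ + 4e⁻ → n(O₂) = 0.1616/4 = 0.04040 mol → 0.905 L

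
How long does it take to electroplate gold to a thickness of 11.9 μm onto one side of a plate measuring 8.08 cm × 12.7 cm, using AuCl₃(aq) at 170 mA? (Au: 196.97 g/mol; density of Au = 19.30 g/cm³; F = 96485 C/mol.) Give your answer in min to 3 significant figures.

Plated area = 8.08 × 12.7 = 102.6 cm²
Volume = 102.6 × 11.9×10⁻⁴ cm = 0.1221 cm³
m(Au) = 0.1221 × 19.30 = 2.357 g
n(Au) = 2.357 / 196.97 = 0.01197 mol; n(e⁻) = 3 × 0.01197 = 0.03591 mol
Q = 0.03591 × 96485 = 3465 C
t = 3465 / 0.170 = 20380 s = 340 min

340 min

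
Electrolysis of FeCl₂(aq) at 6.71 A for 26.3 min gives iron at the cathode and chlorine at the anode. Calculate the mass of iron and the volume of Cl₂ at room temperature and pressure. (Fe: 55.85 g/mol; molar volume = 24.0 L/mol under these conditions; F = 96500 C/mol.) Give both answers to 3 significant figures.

Q = 6.71 × 1578 = 10590 C; n(e⁻) = 10590 / 96500 = 0.1097 mol
Cathode: Fe²⁺ + 2e⁻ → Fe → n(Fe) = 0.1097/2 = 0.05485 mol → 3.06 g
Anode: 2Cl⁻ → Cl₂ + 2e⁻ → n(Cl₂) = 0.1097/2 = 0.05485 mol → 1.32 L

3.06 g Fe; 1.32 L Cl₂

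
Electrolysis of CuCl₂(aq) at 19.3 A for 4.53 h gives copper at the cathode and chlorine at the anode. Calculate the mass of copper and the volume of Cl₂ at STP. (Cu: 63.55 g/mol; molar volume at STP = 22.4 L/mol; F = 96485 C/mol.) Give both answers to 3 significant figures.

Q = 19.3 × 16308 = 3.147×10^5 C; n(e⁻) = 3.147×10^5 / 96485 = 3.262 mol
Cathode: Cu²⁺ + 2e⁻ → Cu → n(Cu) = 3.262/2 = 1.631 mol → 104 g
Anode: 2Cl⁻ → Cl₂ + 2e⁻ → n(Cl₂) = 3.262/2 = 1.631 mol → 36.5 L

104 g Cu; 36.5 L Cl₂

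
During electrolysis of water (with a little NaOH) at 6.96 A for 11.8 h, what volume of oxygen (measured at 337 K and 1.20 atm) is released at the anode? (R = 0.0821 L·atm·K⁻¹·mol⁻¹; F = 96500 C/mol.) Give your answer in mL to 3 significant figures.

17700 mL

Q = It = 6.96 × 42480 = 2.957×10^5 C
n(e⁻) = Q/F = 2.957×10^5/96500 = 3.064 mol
2H₂O → O₂ + 4H⁺ + 4e⁻, so n(O₂) = 3.064 / 4 = 0.7660 mol
V = nRT/P = 0.7660 × 0.0821 × 337 / 1.20 = 17.66 L
= 17700 mL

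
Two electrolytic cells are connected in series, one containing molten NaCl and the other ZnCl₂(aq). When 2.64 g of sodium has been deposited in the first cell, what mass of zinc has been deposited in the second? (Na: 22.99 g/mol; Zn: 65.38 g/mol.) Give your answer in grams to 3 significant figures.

n(Na) = 2.64 / 22.99 = 0.1148 mol
Na⁺ + e⁻ → Na, so n(e⁻) = 0.1148 mol
The cells are in series, so the same charge (and hence the same n(e⁻) = 0.1148 mol) passes through both.
Zn²⁺ + 2e⁻ → Zn, so n(Zn) = 0.1148 / 2 = 0.05740 mol
m(Zn) = 0.05740 × 65.38 = 3.75 g

3.75 g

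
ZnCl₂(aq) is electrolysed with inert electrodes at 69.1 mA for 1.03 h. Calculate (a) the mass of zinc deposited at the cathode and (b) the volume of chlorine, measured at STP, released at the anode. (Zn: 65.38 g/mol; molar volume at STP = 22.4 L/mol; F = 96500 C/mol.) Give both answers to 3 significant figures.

Q = 0.0691 × 3708 = 256.2 C; n(e⁻) = 256.2 / 96500 = 0.002655 mol
Cathode: Zn²⁺ + 2e⁻ → Zn → n(Zn) = 0.002655/2 = 0.001328 mol → 0.0868 g
Anode: 2Cl⁻ → Cl₂ + 2e⁻ → n(Cl₂) = 0.002655/2 = 0.001328 mol → 0.0297 L

0.0868 g Zn; 0.0297 L Cl₂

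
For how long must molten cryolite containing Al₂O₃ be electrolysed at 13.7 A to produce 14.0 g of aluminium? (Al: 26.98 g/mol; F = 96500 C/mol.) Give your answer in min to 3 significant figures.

n(Al) = 14.0 / 26.98 = 0.5189 mol
Al³⁺ + 3e⁻ → Al, so n(e⁻) = 3 × 0.5189 = 1.557 mol
Q = 1.557 × 96500 = 1.503×10^5 C
t = Q / I = 1.503×10^5 / 13.7 = 10970 s = 183 min

183 min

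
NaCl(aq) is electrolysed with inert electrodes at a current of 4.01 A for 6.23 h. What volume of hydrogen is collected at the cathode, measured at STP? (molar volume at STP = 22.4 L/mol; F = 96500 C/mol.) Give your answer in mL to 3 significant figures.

10400 mL

Q = It = 4.01 × 22428 = 89940 C
n(e⁻) = 89940 / 96500 = 0.9320 mol
2H⁺ + 2e⁻ → H₂, so n(H₂) = 0.9320 / 2 = 0.4660 mol
V = 0.4660 × 22.4 = 10.44 L
= 10400 mL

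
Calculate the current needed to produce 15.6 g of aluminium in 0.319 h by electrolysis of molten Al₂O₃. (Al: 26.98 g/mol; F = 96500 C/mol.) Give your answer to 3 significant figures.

n(Al) = 15.6 / 26.98 = 0.5782 mol
Al³⁺ + 3e⁻ → Al, so n(e⁻) = 3 × 0.5782 = 1.735 mol
Q = 1.735 × 96500 = 1.674×10^5 C
I = Q / t = 1.674×10^5 / 1148.4 s = 146 A

146 A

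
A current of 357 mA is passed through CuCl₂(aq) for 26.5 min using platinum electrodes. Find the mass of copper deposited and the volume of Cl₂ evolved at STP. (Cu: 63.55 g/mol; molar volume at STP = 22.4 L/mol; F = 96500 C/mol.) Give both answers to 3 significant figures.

Q = 0.357 × 1590 = 567.6 C; n(e⁻) = 567.6 / 96500 = 0.005882 mol
Cathode: Cu²⁺ + 2e⁻ → Cu → n(Cu) = 0.005882/2 = 0.002941 mol → 0.187 g
Anode: 2Cl⁻ → Cl₂ + 2e⁻ → n(Cl₂) = 0.005882/2 = 0.002941 mol → 0.0659 L

0.187 g Cu; 0.0659 L Cl₂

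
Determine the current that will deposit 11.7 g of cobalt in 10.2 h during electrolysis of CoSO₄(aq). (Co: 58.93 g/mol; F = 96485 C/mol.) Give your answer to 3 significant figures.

1.04 A

n(Co) = 11.7 / 58.93 = 0.1985 mol
Co²⁺ + 2e⁻ → Co, so n(e⁻) = 2 × 0.1985 = 0.3970 mol
Q = 0.3970 × 96485 = 38300 C
I = Q / t = 38300 / 36720 s = 1.04 A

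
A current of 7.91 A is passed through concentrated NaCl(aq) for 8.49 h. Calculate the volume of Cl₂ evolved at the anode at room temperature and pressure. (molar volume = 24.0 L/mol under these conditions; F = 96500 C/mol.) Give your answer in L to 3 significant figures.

30.1 L

Q = It = 7.91 × 30564 = 2.418×10^5 C
Moles of electrons = 2.418×10^5 / 96500 = 2.506 mol
2Cl⁻ → Cl₂ + 2e⁻, so n(Cl₂) = 2.506 / 2 = 1.253 mol
V = 1.253 × 24.0 = 30.07 L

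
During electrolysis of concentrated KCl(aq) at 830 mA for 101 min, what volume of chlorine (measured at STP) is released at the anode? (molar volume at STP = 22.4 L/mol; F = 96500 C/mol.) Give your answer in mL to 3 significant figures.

Q = 0.830 A × 6060 s = 5030 C
n(e⁻) = Q/F = 5030/96500 = 0.05212 mol
2Cl⁻ → Cl₂ + 2e⁻, so n(Cl₂) = 0.05212 / 2 = 0.02606 mol
V = 0.02606 × 22.4 = 0.5837 L
= 584 mL

584 mL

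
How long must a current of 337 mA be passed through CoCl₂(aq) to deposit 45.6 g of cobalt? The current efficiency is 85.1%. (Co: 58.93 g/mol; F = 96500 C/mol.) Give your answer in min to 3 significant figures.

8680 min

n(Co) = 45.6 / 58.93 = 0.7738 mol
Co²⁺ + 2e⁻ → Co, so n(e⁻) = 2 × 0.7738 = 1.548 mol
Q = 1.548 × 96500 / 0.851 = 1.755×10^5 C
t = Q / I = 1.755×10^5 / 0.337 = 5.208×10^5 s = 8680 min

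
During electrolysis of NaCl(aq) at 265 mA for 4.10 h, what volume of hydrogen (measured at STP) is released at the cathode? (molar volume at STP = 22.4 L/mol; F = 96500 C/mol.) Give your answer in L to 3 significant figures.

0.454 L

Q = It = 0.265 × 14760 = 3911 C
n(e⁻) = 3911 / 96500 = 0.04053 mol
2H⁺ + 2e⁻ → H₂, so n(H₂) = 0.04053 / 2 = 0.02027 mol
V = 0.02027 × 22.4 = 0.4540 L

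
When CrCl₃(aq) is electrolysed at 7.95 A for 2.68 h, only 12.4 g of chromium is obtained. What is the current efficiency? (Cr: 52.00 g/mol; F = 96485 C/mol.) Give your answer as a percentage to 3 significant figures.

90.0%

Q = 7.95 × 9648 = 76700 C
n(e⁻) = 76700 / 96485 = 0.7949 mol
Cr³⁺ + 3e⁻ → Cr, so theoretical n(Cr) = 0.2650 mol → 13.78 g
Efficiency = 12.4 / 13.78 = 0.8999 = 90.0%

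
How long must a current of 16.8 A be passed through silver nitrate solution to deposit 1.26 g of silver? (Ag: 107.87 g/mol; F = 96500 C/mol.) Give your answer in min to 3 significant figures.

1.12 min

n(Ag) = 1.26 / 107.87 = 0.01168 mol
Ag⁺ + e⁻ → Ag, so n(e⁻) = 0.01168 mol
Q = 0.01168 × 96500 = 1127 C
t = Q / I = 1127 / 16.8 = 67.08 s = 1.12 min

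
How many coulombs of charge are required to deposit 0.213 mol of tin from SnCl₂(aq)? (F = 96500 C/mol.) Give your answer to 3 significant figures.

Sn²⁺ + 2e⁻ → Sn, so n(e⁻) = 2 × 0.213 = 0.4260 mol
Q = 0.4260 × 96500 = 41110 C

41100 C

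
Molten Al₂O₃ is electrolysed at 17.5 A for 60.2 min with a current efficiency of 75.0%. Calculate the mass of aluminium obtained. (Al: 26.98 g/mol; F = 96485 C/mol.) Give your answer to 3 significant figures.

4.42 g

Q = 17.5 × 3612 = 63210 C
n(e⁻) = 63210 / 96485 = 0.6551 mol
Al³⁺ + 3e⁻ → Al, so theoretical m(Al) = 0.2184 × 26.98 = 5.892 g
Actual mass = 75.0% × 5.892 = 4.42 g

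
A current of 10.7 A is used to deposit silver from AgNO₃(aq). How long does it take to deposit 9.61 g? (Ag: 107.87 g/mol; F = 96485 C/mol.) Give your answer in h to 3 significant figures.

n(Ag) = 9.61 / 107.87 = 0.08909 mol
Ag⁺ + e⁻ → Ag, so n(e⁻) = 0.08909 mol
Q = 0.08909 × 96485 = 8596 C
t = Q / I = 8596 / 10.7 = 803.4 s = 0.223 h

0.223 h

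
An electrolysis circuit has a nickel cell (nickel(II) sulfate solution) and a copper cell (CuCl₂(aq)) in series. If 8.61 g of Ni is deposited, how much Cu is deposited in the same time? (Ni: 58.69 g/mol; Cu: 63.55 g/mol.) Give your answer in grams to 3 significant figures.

n(Ni) = 8.61 / 58.69 = 0.1467 mol
Ni²⁺ + 2e⁻ → Ni, so n(e⁻) = 2 × 0.1467 = 0.2934 mol
Same current for the same time ⇒ same n(e⁻) = 0.2934 mol in both cells.
Cu²⁺ + 2e⁻ → Cu, so n(Cu) = 0.2934 / 2 = 0.1467 mol
m(Cu) = 0.1467 × 63.55 = 9.32 g

9.32 g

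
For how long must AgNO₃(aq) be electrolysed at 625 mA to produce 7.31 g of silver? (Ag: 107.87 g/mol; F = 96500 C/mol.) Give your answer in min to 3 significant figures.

n(Ag) = 7.31 / 107.87 = 0.06777 mol
Ag⁺ + e⁻ → Ag, so n(e⁻) = 0.06777 mol
Q = 0.06777 × 96500 = 6540 C
t = Q / I = 6540 / 0.625 = 10460 s = 174 min

174 min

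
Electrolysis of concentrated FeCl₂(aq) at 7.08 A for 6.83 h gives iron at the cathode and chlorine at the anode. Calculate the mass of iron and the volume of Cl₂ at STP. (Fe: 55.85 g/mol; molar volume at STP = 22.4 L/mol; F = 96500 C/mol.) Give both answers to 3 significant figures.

Q = 7.08 × 24588 = 1.741×10^5 C; n(e⁻) = 1.741×10^5 / 96500 = 1.804 mol
Cathode: Fe²⁺ + 2e⁻ → Fe → n(Fe) = 1.804/2 = 0.9020 mol → 50.4 g
Anode: 2Cl⁻ → Cl₂ + 2e⁻ → n(Cl₂) = 1.804/2 = 0.9020 mol → 20.2 L

50.4 g Fe; 20.2 L Cl₂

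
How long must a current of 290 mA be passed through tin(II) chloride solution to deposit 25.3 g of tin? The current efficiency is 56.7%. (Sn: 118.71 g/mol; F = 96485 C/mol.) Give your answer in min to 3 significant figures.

4170 min

n(Sn) = 25.3 / 118.71 = 0.2131 mol
Sn²⁺ + 2e⁻ → Sn, so n(e⁻) = 2 × 0.2131 = 0.4262 mol
Q = 0.4262 × 96485 / 0.567 = 72530 C
t = Q / I = 72530 / 0.290 = 2.501×10^5 s = 4170 min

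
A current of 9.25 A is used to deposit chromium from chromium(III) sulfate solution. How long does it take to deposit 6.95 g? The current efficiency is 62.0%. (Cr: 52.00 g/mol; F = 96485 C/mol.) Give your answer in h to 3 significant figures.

1.87 h

n(Cr) = 6.95 / 52.00 = 0.1337 mol
Cr³⁺ + 3e⁻ → Cr, so n(e⁻) = 3 × 0.1337 = 0.4011 mol
Q = 0.4011 × 96485 / 0.620 = 62420 C
t = Q / I = 62420 / 9.25 = 6748 s = 1.87 h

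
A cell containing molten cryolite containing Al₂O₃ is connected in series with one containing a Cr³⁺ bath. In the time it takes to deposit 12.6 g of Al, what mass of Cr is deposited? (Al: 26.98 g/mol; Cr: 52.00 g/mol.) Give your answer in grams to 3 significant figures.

n(Al) = 12.6 / 26.98 = 0.4670 mol
Al³⁺ + 3e⁻ → Al, so n(e⁻) = 3 × 0.4670 = 1.401 mol
In series, the same 1.401 mol of electrons flows through the second cell.
Cr³⁺ + 3e⁻ → Cr, so n(Cr) = 1.401 / 3 = 0.4670 mol
m(Cr) = 0.4670 × 52.00 = 24.3 g

24.3 g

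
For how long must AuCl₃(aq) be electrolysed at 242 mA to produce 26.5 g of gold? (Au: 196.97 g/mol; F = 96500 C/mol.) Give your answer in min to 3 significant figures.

n(Au) = 26.5 / 196.97 = 0.1345 mol
Au³⁺ + 3e⁻ → Au, so n(e⁻) = 3 × 0.1345 = 0.4035 mol
Q = 0.4035 × 96500 = 38940 C
t = Q / I = 38940 / 0.242 = 1.609×10^5 s = 2680 min

2680 min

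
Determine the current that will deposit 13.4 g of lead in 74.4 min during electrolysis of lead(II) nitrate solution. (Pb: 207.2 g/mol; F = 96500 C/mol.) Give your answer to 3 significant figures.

2.80 A

n(Pb) = 13.4 / 207.2 = 0.06467 mol
Pb²⁺ + 2e⁻ → Pb, so n(e⁻) = 2 × 0.06467 = 0.1293 mol
Q = 0.1293 × 96500 = 12480 C
I = Q / t = 12480 / 4464 s = 2.80 A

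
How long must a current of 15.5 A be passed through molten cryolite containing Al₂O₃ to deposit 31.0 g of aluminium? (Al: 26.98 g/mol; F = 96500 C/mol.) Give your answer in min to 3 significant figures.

358 min

n(Al) = 31.0 / 26.98 = 1.149 mol
Al³⁺ + 3e⁻ → Al, so n(e⁻) = 3 × 1.149 = 3.447 mol
Q = 3.447 × 96500 = 3.326×10^5 C
t = Q / I = 3.326×10^5 / 15.5 = 21460 s = 358 min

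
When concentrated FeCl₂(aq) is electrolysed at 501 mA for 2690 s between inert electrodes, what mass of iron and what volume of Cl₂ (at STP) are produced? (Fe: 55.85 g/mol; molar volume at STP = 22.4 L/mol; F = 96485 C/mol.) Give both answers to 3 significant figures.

0.390 g Fe; 0.156 L Cl₂

Q = 0.501 × 2690 = 1348 C; n(e⁻) = 1348 / 96485 = 0.01397 mol
Cathode: Fe²⁺ + 2e⁻ → Fe → n(Fe) = 0.01397/2 = 0.006985 mol → 0.390 g
Anode: 2Cl⁻ → Cl₂ + 2e⁻ → n(Cl₂) = 0.01397/2 = 0.006985 mol → 0.156 L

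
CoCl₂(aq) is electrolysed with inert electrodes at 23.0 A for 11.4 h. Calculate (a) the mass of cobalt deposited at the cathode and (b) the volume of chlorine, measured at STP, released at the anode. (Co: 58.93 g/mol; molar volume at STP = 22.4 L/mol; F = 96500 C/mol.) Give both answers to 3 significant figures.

288 g Co; 110 L Cl₂

Q = 23.0 × 41040 = 9.439×10^5 C; n(e⁻) = 9.439×10^5 / 96500 = 9.781 mol
Cathode: Co²⁺ + 2e⁻ → Co → n(Co) = 9.781/2 = 4.891 mol → 288 g
Anode: 2Cl⁻ → Cl₂ + 2e⁻ → n(Cl₂) = 9.781/2 = 4.891 mol → 110 L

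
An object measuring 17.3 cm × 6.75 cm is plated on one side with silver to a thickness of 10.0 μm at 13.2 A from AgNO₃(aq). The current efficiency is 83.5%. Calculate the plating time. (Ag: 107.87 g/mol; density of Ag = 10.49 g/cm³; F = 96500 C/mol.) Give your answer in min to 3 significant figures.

Plated area = 17.3 × 6.75 = 116.8 cm²
Volume = 116.8 × 10.0×10⁻⁴ cm = 0.1168 cm³
m(Ag) = 0.1168 × 10.49 = 1.225 g
n(Ag) = 1.225 / 107.87 = 0.01136 mol; n(e⁻) = 0.01136 mol
Q = 0.01136 × 96500 / 0.835 = 1313 C
t = 1313 / 13.2 = 99.47 s = 1.66 min

1.66 min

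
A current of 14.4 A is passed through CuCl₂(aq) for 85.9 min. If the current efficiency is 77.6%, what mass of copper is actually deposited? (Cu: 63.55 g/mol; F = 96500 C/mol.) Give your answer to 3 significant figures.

19.0 g

Q = 14.4 × 5154 = 74220 C
n(e⁻) = 74220 / 96500 = 0.7691 mol
Cu²⁺ + 2e⁻ → Cu, so theoretical m(Cu) = 0.3846 × 63.55 = 24.44 g
Actual mass = 77.6% × 24.44 = 19.0 g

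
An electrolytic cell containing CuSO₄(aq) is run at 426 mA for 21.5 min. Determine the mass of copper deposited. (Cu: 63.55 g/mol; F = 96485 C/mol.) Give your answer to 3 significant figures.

0.181 g

Q = It = 0.426 × 1290 = 549.5 C
n(e⁻) = 549.5 / 96485 = 0.005695 mol
Cu²⁺ + 2e⁻ → Cu, so n(Cu) = 0.005695 / 2 = 0.002848 mol
m = 0.002848 × 63.55 = 0.181 g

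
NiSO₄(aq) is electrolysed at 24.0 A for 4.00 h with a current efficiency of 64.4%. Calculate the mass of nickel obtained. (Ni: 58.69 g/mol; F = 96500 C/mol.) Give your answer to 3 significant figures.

67.7 g

Q = 24.0 × 14400 = 3.456×10^5 C
n(e⁻) = 3.456×10^5 / 96500 = 3.581 mol
Ni²⁺ + 2e⁻ → Ni, so theoretical m(Ni) = 1.791 × 58.69 = 105.1 g
Actual mass = 64.4% × 105.1 = 67.7 g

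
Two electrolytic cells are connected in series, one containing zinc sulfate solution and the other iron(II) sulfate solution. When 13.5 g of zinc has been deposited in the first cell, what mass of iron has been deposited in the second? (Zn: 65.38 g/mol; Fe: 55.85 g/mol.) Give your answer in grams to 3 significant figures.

11.5 g

n(Zn) = 13.5 / 65.38 = 0.2065 mol
Zn²⁺ + 2e⁻ → Zn, so n(e⁻) = 2 × 0.2065 = 0.4130 mol
In series, the same 0.4130 mol of electrons flows through the second cell.
Fe²⁺ + 2e⁻ → Fe, so n(Fe) = 0.4130 / 2 = 0.2065 mol
m(Fe) = 0.2065 × 55.85 = 11.5 g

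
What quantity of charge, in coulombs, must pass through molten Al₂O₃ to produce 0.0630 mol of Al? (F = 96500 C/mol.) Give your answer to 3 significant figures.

Al³⁺ + 3e⁻ → Al, so n(e⁻) = 3 × 0.0630 = 0.1890 mol
Q = 0.1890 × 96500 = 18240 C

18200 C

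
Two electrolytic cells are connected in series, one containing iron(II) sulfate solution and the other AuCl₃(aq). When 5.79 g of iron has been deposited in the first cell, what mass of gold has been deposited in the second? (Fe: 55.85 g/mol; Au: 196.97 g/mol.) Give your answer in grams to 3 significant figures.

n(Fe) = 5.79 / 55.85 = 0.1037 mol
Fe²⁺ + 2e⁻ → Fe, so n(e⁻) = 2 × 0.1037 = 0.2074 mol
In series, the same 0.2074 mol of electrons flows through the second cell.
Au³⁺ + 3e⁻ → Au, so n(Au) = 0.2074 / 3 = 0.06913 mol
m(Au) = 0.06913 × 196.97 = 13.6 g

13.6 g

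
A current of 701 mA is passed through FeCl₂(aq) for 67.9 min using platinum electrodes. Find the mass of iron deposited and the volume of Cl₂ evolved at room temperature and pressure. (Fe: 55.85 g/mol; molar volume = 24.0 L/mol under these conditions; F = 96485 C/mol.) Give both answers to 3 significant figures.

0.827 g Fe; 0.355 L Cl₂

Q = 0.701 × 4074 = 2856 C; n(e⁻) = 2856 / 96485 = 0.02960 mol
Cathode: Fe²⁺ + 2e⁻ → Fe → n(Fe) = 0.02960/2 = 0.01480 mol → 0.827 g
Anode: 2Cl⁻ → Cl₂ + 2e⁻ → n(Cl₂) = 0.02960/2 = 0.01480 mol → 0.355 L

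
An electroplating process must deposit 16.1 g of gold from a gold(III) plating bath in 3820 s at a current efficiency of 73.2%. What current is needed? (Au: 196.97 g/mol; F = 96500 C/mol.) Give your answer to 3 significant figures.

n(Au) = 16.1 / 196.97 = 0.08174 mol
Au³⁺ + 3e⁻ → Au, so n(e⁻) = 3 × 0.08174 = 0.2452 mol
Q = 0.2452 × 96500 / 0.732 = 32320 C
I = Q / t = 32320 / 3820 s = 8.46 A

8.46 A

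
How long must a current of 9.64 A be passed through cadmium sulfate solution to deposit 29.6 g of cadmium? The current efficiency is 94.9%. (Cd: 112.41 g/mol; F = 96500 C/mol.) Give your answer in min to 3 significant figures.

92.6 min

n(Cd) = 29.6 / 112.41 = 0.2633 mol
Cd²⁺ + 2e⁻ → Cd, so n(e⁻) = 2 × 0.2633 = 0.5266 mol
Q = 0.5266 × 96500 / 0.949 = 53550 C
t = Q / I = 53550 / 9.64 = 5555 s = 92.6 min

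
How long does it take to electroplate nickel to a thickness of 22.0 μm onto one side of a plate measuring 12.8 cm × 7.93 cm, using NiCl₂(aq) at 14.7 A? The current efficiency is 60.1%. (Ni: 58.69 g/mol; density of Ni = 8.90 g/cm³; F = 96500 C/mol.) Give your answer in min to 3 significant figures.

Plated area = 12.8 × 7.93 = 101.5 cm²
Volume = 101.5 × 22.0×10⁻⁴ cm = 0.2233 cm³
m(Ni) = 0.2233 × 8.90 = 1.987 g
n(Ni) = 1.987 / 58.69 = 0.03386 mol; n(e⁻) = 2 × 0.03386 = 0.06772 mol
Q = 0.06772 × 96500 / 0.601 = 10870 C
t = 10870 / 14.7 = 739.5 s = 12.3 min

12.3 min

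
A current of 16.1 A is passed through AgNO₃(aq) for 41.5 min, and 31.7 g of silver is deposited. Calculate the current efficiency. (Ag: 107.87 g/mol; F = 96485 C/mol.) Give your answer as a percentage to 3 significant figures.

70.7%

Q = 16.1 × 2490 = 40090 C
n(e⁻) = 40090 / 96485 = 0.4155 mol
Ag⁺ + e⁻ → Ag, so theoretical n(Ag) = 0.4155 mol → 44.82 g
Efficiency = 31.7 / 44.82 = 0.7073 = 70.7%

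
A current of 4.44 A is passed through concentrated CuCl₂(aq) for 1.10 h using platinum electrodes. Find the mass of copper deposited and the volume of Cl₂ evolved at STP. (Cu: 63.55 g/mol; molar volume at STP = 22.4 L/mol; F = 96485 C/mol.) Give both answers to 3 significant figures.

Q = 4.44 × 3960 = 17580 C; n(e⁻) = 17580 / 96485 = 0.1822 mol
Cathode: Cu²⁺ + 2e⁻ → Cu → n(Cu) = 0.1822/2 = 0.09110 mol → 5.79 g
Anode: 2Cl⁻ → Cl₂ + 2e⁻ → n(Cl₂) = 0.1822/2 = 0.09110 mol → 2.04 L

5.79 g Cu; 2.04 L Cl₂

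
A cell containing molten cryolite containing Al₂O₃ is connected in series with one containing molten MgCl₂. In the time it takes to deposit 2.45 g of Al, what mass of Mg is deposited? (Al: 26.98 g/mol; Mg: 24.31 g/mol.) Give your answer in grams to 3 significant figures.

n(Al) = 2.45 / 26.98 = 0.09081 mol
Al³⁺ + 3e⁻ → Al, so n(e⁻) = 3 × 0.09081 = 0.2724 mol
Same current for the same time ⇒ same n(e⁻) = 0.2724 mol in both cells.
Mg²⁺ + 2e⁻ → Mg, so n(Mg) = 0.2724 / 2 = 0.1362 mol
m(Mg) = 0.1362 × 24.31 = 3.31 g

3.31 g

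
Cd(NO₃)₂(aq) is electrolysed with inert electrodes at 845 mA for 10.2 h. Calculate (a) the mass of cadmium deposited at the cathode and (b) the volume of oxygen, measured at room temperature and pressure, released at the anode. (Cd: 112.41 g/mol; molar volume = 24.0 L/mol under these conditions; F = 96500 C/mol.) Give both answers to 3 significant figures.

18.1 g Cd; 1.93 L O₂

Q = 0.845 × 36720 = 31030 C; n(e⁻) = 31030 / 96500 = 0.3216 mol
Cathode: Cd²⁺ + 2e⁻ → Cd → n(Cd) = 0.3216/2 = 0.1608 mol → 18.1 g
Anode: 2H₂O → O₂ + 4H⁺ + 4e⁻ → n(O₂) = 0.3216/4 = 0.08040 mol → 1.93 L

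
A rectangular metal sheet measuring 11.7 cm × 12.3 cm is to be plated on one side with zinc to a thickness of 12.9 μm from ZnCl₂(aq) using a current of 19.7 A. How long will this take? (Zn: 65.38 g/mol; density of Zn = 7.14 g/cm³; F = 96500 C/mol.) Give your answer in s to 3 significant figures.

199 s

Plated area = 11.7 × 12.3 = 143.9 cm²
Volume = 143.9 × 12.9×10⁻⁴ cm = 0.1856 cm³
m(Zn) = 0.1856 × 7.14 = 1.325 g
n(Zn) = 1.325 / 65.38 = 0.02027 mol; n(e⁻) = 2 × 0.02027 = 0.04054 mol
Q = 0.04054 × 96500 = 3912 C
t = 3912 / 19.7 = 198.6 s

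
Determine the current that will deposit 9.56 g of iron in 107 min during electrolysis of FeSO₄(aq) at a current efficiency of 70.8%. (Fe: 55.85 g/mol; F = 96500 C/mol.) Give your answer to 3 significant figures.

n(Fe) = 9.56 / 55.85 = 0.1712 mol
Fe²⁺ + 2e⁻ → Fe, so n(e⁻) = 2 × 0.1712 = 0.3424 mol
Q = 0.3424 × 96500 / 0.708 = 46670 C
I = Q / t = 46670 / 6420 s = 7.27 A

7.27 A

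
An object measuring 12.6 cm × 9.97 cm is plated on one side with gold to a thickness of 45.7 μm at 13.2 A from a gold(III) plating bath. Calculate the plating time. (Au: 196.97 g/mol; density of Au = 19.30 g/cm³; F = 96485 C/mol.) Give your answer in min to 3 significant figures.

20.6 min

Plated area = 12.6 × 9.97 = 125.6 cm²
Volume = 125.6 × 45.7×10⁻⁴ cm = 0.5740 cm³
m(Au) = 0.5740 × 19.30 = 11.08 g
n(Au) = 11.08 / 196.97 = 0.05625 mol; n(e⁻) = 3 × 0.05625 = 0.1688 mol
Q = 0.1688 × 96485 = 16290 C
t = 16290 / 13.2 = 1234 s = 20.6 min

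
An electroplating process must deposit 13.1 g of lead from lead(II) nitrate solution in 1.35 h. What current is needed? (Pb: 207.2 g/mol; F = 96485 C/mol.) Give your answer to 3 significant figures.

n(Pb) = 13.1 / 207.2 = 0.06322 mol
Pb²⁺ + 2e⁻ → Pb, so n(e⁻) = 2 × 0.06322 = 0.1264 mol
Q = 0.1264 × 96485 = 12200 C
I = Q / t = 12200 / 4860 s = 2.51 A

2.51 A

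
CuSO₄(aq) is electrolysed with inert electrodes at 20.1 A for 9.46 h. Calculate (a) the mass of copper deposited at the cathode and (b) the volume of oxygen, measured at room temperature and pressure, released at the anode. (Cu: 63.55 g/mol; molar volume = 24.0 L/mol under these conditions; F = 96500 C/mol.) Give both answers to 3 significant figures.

Q = 20.1 × 34056 = 6.845×10^5 C; n(e⁻) = 6.845×10^5 / 96500 = 7.093 mol
Cathode: Cu²⁺ + 2e⁻ → Cu → n(Cu) = 7.093/2 = 3.547 mol → 225 g
Anode: 2H₂O → O₂ + 4H⁺ + 4e⁻ → n(O₂) = 7.093/4 = 1.773 mol → 42.6 L

225 g Cu; 42.6 L O₂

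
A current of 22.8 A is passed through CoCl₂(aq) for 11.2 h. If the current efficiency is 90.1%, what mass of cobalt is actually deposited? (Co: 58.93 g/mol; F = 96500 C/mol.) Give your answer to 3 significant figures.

253 g

Q = 22.8 × 40320 = 9.193×10^5 C
n(e⁻) = 9.193×10^5 / 96500 = 9.526 mol
Co²⁺ + 2e⁻ → Co, so theoretical m(Co) = 4.763 × 58.93 = 280.7 g
Actual mass = 90.1% × 280.7 = 253 g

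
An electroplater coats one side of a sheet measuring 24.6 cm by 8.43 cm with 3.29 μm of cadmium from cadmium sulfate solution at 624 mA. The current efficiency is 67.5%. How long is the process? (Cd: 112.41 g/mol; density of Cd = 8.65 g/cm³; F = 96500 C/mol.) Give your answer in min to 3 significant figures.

40.1 min

Plated area = 24.6 × 8.43 = 207.4 cm²
Volume = 207.4 × 3.29×10⁻⁴ cm = 0.06823 cm³
m(Cd) = 0.06823 × 8.65 = 0.5902 g
n(Cd) = 0.5902 / 112.41 = 0.005250 mol; n(e⁻) = 2 × 0.005250 = 0.01050 mol
Q = 0.01050 × 96500 / 0.675 = 1501 C
t = 1501 / 0.624 = 2405 s = 40.1 min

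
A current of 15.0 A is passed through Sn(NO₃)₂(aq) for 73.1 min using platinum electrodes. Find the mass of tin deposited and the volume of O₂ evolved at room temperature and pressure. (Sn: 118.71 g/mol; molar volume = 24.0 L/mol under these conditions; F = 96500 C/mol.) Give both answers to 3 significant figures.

40.5 g Sn; 4.09 L O₂

Q = 15.0 × 4386 = 65790 C; n(e⁻) = 65790 / 96500 = 0.6818 mol
Cathode: Sn²⁺ + 2e⁻ → Sn → n(Sn) = 0.6818/2 = 0.3409 mol → 40.5 g
Anode: 2H₂O → O₂ + 4H⁺ + 4e⁻ → n(O₂) = 0.6818/4 = 0.1705 mol → 4.09 L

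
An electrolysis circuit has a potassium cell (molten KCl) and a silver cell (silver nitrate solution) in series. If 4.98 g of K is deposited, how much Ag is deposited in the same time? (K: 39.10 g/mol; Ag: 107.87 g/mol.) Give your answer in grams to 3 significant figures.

n(K) = 4.98 / 39.10 = 0.1274 mol
K⁺ + e⁻ → K, so n(e⁻) = 0.1274 mol
Since the cells are in series, n(e⁻) in the Ag cell is also 0.1274 mol.
Ag⁺ + e⁻ → Ag, so n(Ag) = 0.1274 mol
m(Ag) = 0.1274 × 107.87 = 13.7 g

13.7 g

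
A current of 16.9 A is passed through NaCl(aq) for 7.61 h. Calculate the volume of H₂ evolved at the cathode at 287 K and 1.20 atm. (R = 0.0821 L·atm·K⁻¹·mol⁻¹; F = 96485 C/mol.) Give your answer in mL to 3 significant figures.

47100 mL

Q = 16.9 A × 27396 s = 4.630×10^5 C
n(e⁻) = 4.630×10^5 / 96485 = 4.799 mol
2H⁺ + 2e⁻ → H₂, so n(H₂) = 4.799 / 2 = 2.400 mol
V = nRT/P = 2.400 × 0.0821 × 287 / 1.20 = 47.13 L
= 47100 mL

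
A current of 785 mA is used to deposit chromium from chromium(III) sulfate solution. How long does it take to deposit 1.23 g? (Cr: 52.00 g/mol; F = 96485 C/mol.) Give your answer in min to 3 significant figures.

145 min

n(Cr) = 1.23 / 52.00 = 0.02365 mol
Cr³⁺ + 3e⁻ → Cr, so n(e⁻) = 3 × 0.02365 = 0.07095 mol
Q = 0.07095 × 96485 = 6846 C
t = Q / I = 6846 / 0.785 = 8721 s = 145 min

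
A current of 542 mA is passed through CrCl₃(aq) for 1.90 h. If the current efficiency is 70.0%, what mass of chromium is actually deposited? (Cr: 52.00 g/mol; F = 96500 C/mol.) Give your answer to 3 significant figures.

0.466 g

Q = 0.542 × 6840 = 3707 C
n(e⁻) = 3707 / 96500 = 0.03841 mol
Cr³⁺ + 3e⁻ → Cr, so theoretical m(Cr) = 0.01280 × 52.00 = 0.6656 g
Actual mass = 70.0% × 0.6656 = 0.466 g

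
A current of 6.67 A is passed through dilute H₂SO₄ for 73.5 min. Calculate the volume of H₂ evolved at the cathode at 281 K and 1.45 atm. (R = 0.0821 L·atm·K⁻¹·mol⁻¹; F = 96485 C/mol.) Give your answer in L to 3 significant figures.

2.43 L

Q = 6.67 A × 4410 s = 29410 C
n(e⁻) = Q/F = 29410/96485 = 0.3048 mol
2H⁺ + 2e⁻ → H₂, so n(H₂) = 0.3048 / 2 = 0.1524 mol
V = nRT/P = 0.1524 × 0.0821 × 281 / 1.45 = 2.425 L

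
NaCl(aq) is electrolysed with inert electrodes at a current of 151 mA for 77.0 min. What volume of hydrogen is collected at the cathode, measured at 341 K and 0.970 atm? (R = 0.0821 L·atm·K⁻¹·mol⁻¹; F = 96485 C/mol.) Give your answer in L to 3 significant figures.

Charge passed = 0.151 × 4620 = 697.6 C
n(e⁻) = Q/F = 697.6/96485 = 0.007230 mol
2H⁺ + 2e⁻ → H₂, so n(H₂) = 0.007230 / 2 = 0.003615 mol
V = nRT/P = 0.003615 × 0.0821 × 341 / 0.970 = 0.1043 L

0.104 L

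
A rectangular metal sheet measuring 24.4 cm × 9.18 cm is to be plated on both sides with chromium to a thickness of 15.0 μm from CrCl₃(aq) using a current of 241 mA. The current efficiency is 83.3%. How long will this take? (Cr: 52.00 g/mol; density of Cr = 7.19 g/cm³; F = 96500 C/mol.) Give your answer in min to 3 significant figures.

Plated area = 2 × 24.4 × 9.18 = 448.0 cm²
Volume = 448.0 × 15.0×10⁻⁴ cm = 0.6720 cm³
m(Cr) = 0.6720 × 7.19 = 4.832 g
n(Cr) = 4.832 / 52.00 = 0.09292 mol; n(e⁻) = 3 × 0.09292 = 0.2788 mol
Q = 0.2788 × 96500 / 0.833 = 32300 C
t = 32300 / 0.241 = 1.340×10^5 s = 2230 min

2230 min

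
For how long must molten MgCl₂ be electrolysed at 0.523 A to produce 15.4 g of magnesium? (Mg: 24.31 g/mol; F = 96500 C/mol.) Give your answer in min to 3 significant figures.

n(Mg) = 15.4 / 24.31 = 0.6335 mol
Mg²⁺ + 2e⁻ → Mg, so n(e⁻) = 2 × 0.6335 = 1.267 mol
Q = 1.267 × 96500 = 1.223×10^5 C
t = Q / I = 1.223×10^5 / 0.523 = 2.338×10^5 s = 3900 min

3900 min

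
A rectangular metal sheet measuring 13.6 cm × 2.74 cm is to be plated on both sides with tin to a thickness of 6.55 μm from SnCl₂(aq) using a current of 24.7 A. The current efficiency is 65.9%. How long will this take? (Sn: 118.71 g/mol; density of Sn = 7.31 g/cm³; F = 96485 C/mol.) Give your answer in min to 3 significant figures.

0.594 min

Plated area = 2 × 13.6 × 2.74 = 74.53 cm²
Volume = 74.53 × 6.55×10⁻⁴ cm = 0.04882 cm³
m(Sn) = 0.04882 × 7.31 = 0.3569 g
n(Sn) = 0.3569 / 118.71 = 0.003006 mol; n(e⁻) = 2 × 0.003006 = 0.006012 mol
Q = 0.006012 × 96485 / 0.659 = 880.2 C
t = 880.2 / 24.7 = 35.64 s = 0.594 min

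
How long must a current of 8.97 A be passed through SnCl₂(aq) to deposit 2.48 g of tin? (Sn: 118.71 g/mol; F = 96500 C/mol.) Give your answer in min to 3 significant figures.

7.49 min

n(Sn) = 2.48 / 118.71 = 0.02089 mol
Sn²⁺ + 2e⁻ → Sn, so n(e⁻) = 2 × 0.02089 = 0.04178 mol
Q = 0.04178 × 96500 = 4032 C
t = Q / I = 4032 / 8.97 = 449.5 s = 7.49 min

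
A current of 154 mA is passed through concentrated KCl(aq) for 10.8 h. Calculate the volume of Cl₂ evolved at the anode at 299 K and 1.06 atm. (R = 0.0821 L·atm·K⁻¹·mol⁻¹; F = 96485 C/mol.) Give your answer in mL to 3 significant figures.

Charge passed = 0.154 × 38880 = 5988 C
n(e⁻) = 5988 / 96485 = 0.06206 mol
2Cl⁻ → Cl₂ + 2e⁻, so n(Cl₂) = 0.06206 / 2 = 0.03103 mol
V = nRT/P = 0.03103 × 0.0821 × 299 / 1.06 = 0.7186 L
= 719 mL

719 mL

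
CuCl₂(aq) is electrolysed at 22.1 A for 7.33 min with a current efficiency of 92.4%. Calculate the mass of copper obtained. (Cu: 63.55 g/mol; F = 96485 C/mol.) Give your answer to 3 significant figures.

2.96 g

Q = 22.1 × 439.8 = 9720 C
n(e⁻) = 9720 / 96485 = 0.1007 mol
Cu²⁺ + 2e⁻ → Cu, so theoretical m(Cu) = 0.05035 × 63.55 = 3.200 g
Actual mass = 92.4% × 3.200 = 2.96 g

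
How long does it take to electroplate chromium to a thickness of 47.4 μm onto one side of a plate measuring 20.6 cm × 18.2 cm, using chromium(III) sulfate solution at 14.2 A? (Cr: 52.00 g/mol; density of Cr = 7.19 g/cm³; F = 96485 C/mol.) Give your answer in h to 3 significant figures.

Plated area = 20.6 × 18.2 = 374.9 cm²
Volume = 374.9 × 47.4×10⁻⁴ cm = 1.777 cm³
m(Cr) = 1.777 × 7.19 = 12.78 g
n(Cr) = 12.78 / 52.00 = 0.2458 mol; n(e⁻) = 3 × 0.2458 = 0.7374 mol
Q = 0.7374 × 96485 = 71150 C
t = 71150 / 14.2 = 5011 s = 1.39 h

1.39 h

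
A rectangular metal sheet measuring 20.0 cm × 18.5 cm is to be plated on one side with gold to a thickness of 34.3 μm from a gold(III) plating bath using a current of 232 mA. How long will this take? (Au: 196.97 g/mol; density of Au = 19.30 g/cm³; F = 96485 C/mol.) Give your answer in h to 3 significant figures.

43.1 h

Plated area = 20.0 × 18.5 = 370.0 cm²
Volume = 370.0 × 34.3×10⁻⁴ cm = 1.269 cm³
m(Au) = 1.269 × 19.30 = 24.49 g
n(Au) = 24.49 / 196.97 = 0.1243 mol; n(e⁻) = 3 × 0.1243 = 0.3729 mol
Q = 0.3729 × 96485 = 35980 C
t = 35980 / 0.232 = 1.551×10^5 s = 43.1 h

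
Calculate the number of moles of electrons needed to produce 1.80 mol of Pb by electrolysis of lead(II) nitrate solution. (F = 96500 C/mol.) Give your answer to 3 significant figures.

3.60 mol

Pb²⁺ + 2e⁻ → Pb, so n(e⁻) = 2 × 1.80 = 3.600 mol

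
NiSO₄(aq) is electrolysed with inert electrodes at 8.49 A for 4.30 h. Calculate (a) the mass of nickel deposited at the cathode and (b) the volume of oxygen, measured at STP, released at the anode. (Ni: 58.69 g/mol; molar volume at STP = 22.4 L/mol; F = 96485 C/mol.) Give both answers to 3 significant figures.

40.0 g Ni; 7.63 L O₂

Q = 8.49 × 15480 = 1.314×10^5 C; n(e⁻) = 1.314×10^5 / 96485 = 1.362 mol
Cathode: Ni²⁺ + 2e⁻ → Ni → n(Ni) = 1.362/2 = 0.6810 mol → 40.0 g
Anode: 2H₂O → O₂ + 4H⁺ + 4e⁻ → n(O₂) = 1.362/4 = 0.3405 mol → 7.63 L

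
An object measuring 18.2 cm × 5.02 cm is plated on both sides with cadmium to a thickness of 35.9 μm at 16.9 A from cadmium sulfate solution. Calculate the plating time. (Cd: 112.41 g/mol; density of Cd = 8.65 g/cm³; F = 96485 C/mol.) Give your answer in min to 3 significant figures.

9.61 min

Plated area = 2 × 18.2 × 5.02 = 182.7 cm²
Volume = 182.7 × 35.9×10⁻⁴ cm = 0.6559 cm³
m(Cd) = 0.6559 × 8.65 = 5.674 g
n(Cd) = 5.674 / 112.41 = 0.05048 mol; n(e⁻) = 2 × 0.05048 = 0.1010 mol
Q = 0.1010 × 96485 = 9745 C
t = 9745 / 16.9 = 576.6 s = 9.61 min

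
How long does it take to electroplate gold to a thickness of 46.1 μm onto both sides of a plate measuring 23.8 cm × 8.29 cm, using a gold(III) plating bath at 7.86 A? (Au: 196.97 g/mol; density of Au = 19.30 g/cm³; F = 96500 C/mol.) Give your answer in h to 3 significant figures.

Plated area = 2 × 23.8 × 8.29 = 394.6 cm²
Volume = 394.6 × 46.1×10⁻⁴ cm = 1.819 cm³
m(Au) = 1.819 × 19.30 = 35.11 g
n(Au) = 35.11 / 196.97 = 0.1783 mol; n(e⁻) = 3 × 0.1783 = 0.5349 mol
Q = 0.5349 × 96500 = 51620 C
t = 51620 / 7.86 = 6567 s = 1.82 h

1.82 h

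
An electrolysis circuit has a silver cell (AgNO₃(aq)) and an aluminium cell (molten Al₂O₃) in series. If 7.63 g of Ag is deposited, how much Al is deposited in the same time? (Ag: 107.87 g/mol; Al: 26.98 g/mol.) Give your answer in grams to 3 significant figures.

n(Ag) = 7.63 / 107.87 = 0.07073 mol
Ag⁺ + e⁻ → Ag, so n(e⁻) = 0.07073 mol
Same current for the same time ⇒ same n(e⁻) = 0.07073 mol in both cells.
Al³⁺ + 3e⁻ → Al, so n(Al) = 0.07073 / 3 = 0.02358 mol
m(Al) = 0.02358 × 26.98 = 0.636 g

0.636 g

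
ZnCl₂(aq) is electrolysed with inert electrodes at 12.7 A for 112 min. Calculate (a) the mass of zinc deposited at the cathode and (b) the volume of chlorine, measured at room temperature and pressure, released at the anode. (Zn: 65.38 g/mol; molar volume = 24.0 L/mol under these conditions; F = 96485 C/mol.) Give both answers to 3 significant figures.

28.9 g Zn; 10.6 L Cl₂

Q = 12.7 × 6720 = 85340 C; n(e⁻) = 85340 / 96485 = 0.8845 mol
Cathode: Zn²⁺ + 2e⁻ → Zn → n(Zn) = 0.8845/2 = 0.4423 mol → 28.9 g
Anode: 2Cl⁻ → Cl₂ + 2e⁻ → n(Cl₂) = 0.8845/2 = 0.4423 mol → 10.6 L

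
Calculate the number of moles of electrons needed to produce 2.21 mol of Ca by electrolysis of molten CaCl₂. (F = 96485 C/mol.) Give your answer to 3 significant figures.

Ca²⁺ + 2e⁻ → Ca, so n(e⁻) = 2 × 2.21 = 4.420 mol

4.42 mol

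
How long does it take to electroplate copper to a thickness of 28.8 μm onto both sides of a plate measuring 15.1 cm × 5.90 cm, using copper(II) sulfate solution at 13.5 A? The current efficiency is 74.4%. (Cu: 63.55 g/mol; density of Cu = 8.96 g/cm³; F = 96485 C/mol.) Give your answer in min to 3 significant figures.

Plated area = 2 × 15.1 × 5.90 = 178.2 cm²
Volume = 178.2 × 28.8×10⁻⁴ cm = 0.5132 cm³
m(Cu) = 0.5132 × 8.96 = 4.598 g
n(Cu) = 4.598 / 63.55 = 0.07235 mol; n(e⁻) = 2 × 0.07235 = 0.1447 mol
Q = 0.1447 × 96485 / 0.744 = 18770 C
t = 18770 / 13.5 = 1390 s = 23.2 min

23.2 min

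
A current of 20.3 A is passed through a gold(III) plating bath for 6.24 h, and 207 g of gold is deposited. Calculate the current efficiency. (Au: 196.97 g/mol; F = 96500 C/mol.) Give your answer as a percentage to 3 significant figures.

Q = 20.3 × 22464 = 4.560×10^5 C
n(e⁻) = 4.560×10^5 / 96500 = 4.725 mol
Au³⁺ + 3e⁻ → Au, so theoretical n(Au) = 1.575 mol → 310.2 g
Efficiency = 207 / 310.2 = 0.6673 = 66.7%

66.7%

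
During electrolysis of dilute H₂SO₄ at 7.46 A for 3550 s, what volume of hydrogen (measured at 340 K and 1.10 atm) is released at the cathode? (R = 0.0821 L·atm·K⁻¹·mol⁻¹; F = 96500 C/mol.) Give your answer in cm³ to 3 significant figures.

Q = 7.46 A × 3550 s = 26480 C
Moles of electrons = 26480 / 96500 = 0.2744 mol
2H⁺ + 2e⁻ → H₂, so n(H₂) = 0.2744 / 2 = 0.1372 mol
V = nRT/P = 0.1372 × 0.0821 × 340 / 1.10 = 3.482 L
= 3480 cm³

3480 cm³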